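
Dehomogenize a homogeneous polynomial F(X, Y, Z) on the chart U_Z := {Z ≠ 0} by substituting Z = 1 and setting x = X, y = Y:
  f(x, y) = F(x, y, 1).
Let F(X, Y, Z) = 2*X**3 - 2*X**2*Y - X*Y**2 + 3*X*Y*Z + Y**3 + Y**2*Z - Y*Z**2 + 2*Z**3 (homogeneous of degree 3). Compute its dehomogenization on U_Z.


f(x, y) = 2*x**3 - 2*x**2*y - x*y**2 + 3*x*y + y**3 + y**2 - y + 2

On U_Z we set Z = 1. Each monomial c·X^i·Y^j·Z^k in F becomes c·x^i·y^j·1^k = c·x^i·y^j.
Substituting Z = 1: F(X, Y, 1) = 2*x**3 - 2*x**2*y - x*y**2 + 3*x*y + y**3 + y**2 - y + 2.
Note: deg(f) ≤ deg(F) = 3; strict inequality happens when F is divisible by Z (lost terms).


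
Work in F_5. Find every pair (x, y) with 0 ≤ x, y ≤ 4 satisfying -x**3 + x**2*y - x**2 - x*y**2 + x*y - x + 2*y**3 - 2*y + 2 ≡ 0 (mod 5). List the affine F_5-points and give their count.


Affine F_5-points: {(0, 3), (1, 1), (2, 4), (3, 3), (4, 3)}; count = 5.

For each of the 25 pairs (x, y) ∈ F_5², evaluate f(x, y) mod 5. Record the zeros.
  x = 0: [0↦2, 1↦2, 2↦4, 3↦0, 4↦2]  zeros at y ∈ {3}
  x = 1: [0↦4, 1↦0, 2↦1, 3↦4, 4↦1]  zeros at y ∈ {1}
  x = 2: [0↦3, 1↦2, 2↦4, 3↦1, 4↦0]  zeros at y ∈ {4}
  x = 3: [0↦3, 1↦2, 2↦2, 3↦0, 4↦3]  zeros at y ∈ {3}
  x = 4: [0↦3, 1↦4, 2↦4, 3↦0, 4↦4]  zeros at y ∈ {3}
Collecting zeros: affine points = {(0, 3), (1, 1), (2, 4), (3, 3), (4, 3)}.
Total count |C(F_5)_aff| = 5.


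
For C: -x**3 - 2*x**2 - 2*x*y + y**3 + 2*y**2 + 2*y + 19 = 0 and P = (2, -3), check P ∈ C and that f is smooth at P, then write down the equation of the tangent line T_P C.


Tangent line at P: -14*x + 13*y + 67 = 0.

Step 1: f(2, -3) = 0, so P lies on C.
Step 2: partial derivatives
  f_x(x, y) = -3*x**2 - 4*x - 2*y, f_y(x, y) = -2*x + 3*y**2 + 4*y + 2.
  f_x(P) = -14, f_y(P) = 13 (gradient nonzero, so P is smooth).
Step 3: tangent line at P: -14·(x − 2) + 13·(y − -3) = 0.
Expanding: -14*x + 13*y + 67 = 0.


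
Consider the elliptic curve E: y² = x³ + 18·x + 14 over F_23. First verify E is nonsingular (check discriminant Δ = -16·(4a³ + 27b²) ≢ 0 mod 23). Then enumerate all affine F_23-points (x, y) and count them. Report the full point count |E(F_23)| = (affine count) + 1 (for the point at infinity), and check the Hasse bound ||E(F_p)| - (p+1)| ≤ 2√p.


Affine points = {(2, 9), (2, 14), (3, 7), (3, 16), (4, 9), (4, 14), (6, 4), (6, 19), (7, 0), (8, 7), (8, 16), (9, 10), (9, 13), (11, 5), (11, 18), (12, 7), (12, 16), (15, 5), (15, 18), (17, 9), (17, 14), (18, 11), (18, 12), (19, 4), (19, 19), (20, 5), (20, 18), (21, 4), (21, 19), (22, 8), (22, 15)}; affine count = 31; |E(F_23)| = 32.

Discriminant check: Δ ∝ 4a³ + 27b² = 4·18³ + 27·14² = 4·5832 + 27·196 ≡ 8 (mod 23). Nonzero ⇒ E is nonsingular.
For each x ∈ F_23, compute rhs = x³ + 18·x + 14 mod 23, then count y ∈ F_23 with y² ≡ rhs.
  x = 0: rhs = 14, matching y values: none (0 points).
  x = 1: rhs = 10, matching y values: none (0 points).
  x = 2: rhs = 12, matching y values: 9, 14 (2 points).
  x = 3: rhs = 3, matching y values: 7, 16 (2 points).
  x = 4: rhs = 12, matching y values: 9, 14 (2 points).
  x = 5: rhs = 22, matching y values: none (0 points).
  x = 6: rhs = 16, matching y values: 4, 19 (2 points).
  x = 7: rhs = 0, matching y values: 0 (1 points).
  x = 8: rhs = 3, matching y values: 7, 16 (2 points).
  x = 9: rhs = 8, matching y values: 10, 13 (2 points).
  x = 10: rhs = 21, matching y values: none (0 points).
  x = 11: rhs = 2, matching y values: 5, 18 (2 points).
  x = 12: rhs = 3, matching y values: 7, 16 (2 points).
  x = 13: rhs = 7, matching y values: none (0 points).
  x = 14: rhs = 20, matching y values: none (0 points).
  x = 15: rhs = 2, matching y values: 5, 18 (2 points).
  x = 16: rhs = 5, matching y values: none (0 points).
  x = 17: rhs = 12, matching y values: 9, 14 (2 points).
  x = 18: rhs = 6, matching y values: 11, 12 (2 points).
  x = 19: rhs = 16, matching y values: 4, 19 (2 points).
  x = 20: rhs = 2, matching y values: 5, 18 (2 points).
  x = 21: rhs = 16, matching y values: 4, 19 (2 points).
  x = 22: rhs = 18, matching y values: 8, 15 (2 points).
Total affine count: 31.
Full point count |E(F_23)| = 31 + 1 = 32.
Hasse bound: |32 − (23+1)| = |8| = 8 ≤ 2√23 ≈ 9.5917 ✓.


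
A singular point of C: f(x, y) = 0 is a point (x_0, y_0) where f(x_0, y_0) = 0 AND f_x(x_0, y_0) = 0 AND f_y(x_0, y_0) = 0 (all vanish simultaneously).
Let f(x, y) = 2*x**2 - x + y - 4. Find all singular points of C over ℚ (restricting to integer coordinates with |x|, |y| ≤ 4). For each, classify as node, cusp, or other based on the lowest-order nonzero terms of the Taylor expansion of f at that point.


No singular points in the scanned grid; C is smooth there.

Compute partial derivatives:
  f_x = 4*x - 1.
  f_y = 1.
f_y = 1 is a nonzero constant, so f_y never vanishes: no point (x, y) can satisfy f = f_x = f_y = 0. In particular no (x, y) ∈ {−4, ..., 4}² is singular; the curve is smooth.


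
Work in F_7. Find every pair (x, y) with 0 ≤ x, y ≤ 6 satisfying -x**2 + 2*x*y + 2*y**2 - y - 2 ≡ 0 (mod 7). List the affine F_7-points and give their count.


Affine F_7-points: {(1, 1), (1, 2), (2, 3), (2, 6), (3, 2), (3, 6), (4, 3), (4, 4)}; count = 8.

For each of the 49 pairs (x, y) ∈ F_7², evaluate f(x, y) mod 7. Record the zeros.
  x = 0: [0↦5, 1↦6, 2↦4, 3↦6, 4↦5, 5↦1, 6↦1]  zeros at y ∈ ∅
  x = 1: [0↦4, 1↦0, 2↦0, 3↦4, 4↦5, 5↦3, 6↦5]  zeros at y ∈ {1, 2}
  x = 2: [0↦1, 1↦6, 2↦1, 3↦0, 4↦3, 5↦3, 6↦0]  zeros at y ∈ {3, 6}
  x = 3: [0↦3, 1↦3, 2↦0, 3↦1, 4↦6, 5↦1, 6↦0]  zeros at y ∈ {2, 6}
  x = 4: [0↦3, 1↦5, 2↦4, 3↦0, 4↦0, 5↦4, 6↦5]  zeros at y ∈ {3, 4}
  x = 5: [0↦1, 1↦5, 2↦6, 3↦4, 4↦6, 5↦5, 6↦1]  zeros at y ∈ ∅
  x = 6: [0↦4, 1↦3, 2↦6, 3↦6, 4↦3, 5↦4, 6↦2]  zeros at y ∈ ∅
Collecting zeros: affine points = {(1, 1), (1, 2), (2, 3), (2, 6), (3, 2), (3, 6), (4, 3), (4, 4)}.
Total count |C(F_7)_aff| = 8.


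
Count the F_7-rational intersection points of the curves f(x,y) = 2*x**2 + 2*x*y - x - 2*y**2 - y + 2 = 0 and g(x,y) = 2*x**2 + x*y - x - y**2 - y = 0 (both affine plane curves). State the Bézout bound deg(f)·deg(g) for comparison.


Common zeros: {(1, 6), (6, 1)}; count = 2; Bézout bound = 4.

deg(f) = 2, deg(g) = 2, so Bézout bound = 4.
Scan x ∈ F_7. For each x, list the y ∈ F_7 with f(x, y) ≡ 0 and those with g(x, y) ≡ 0 (mod 7); the common zeros in that column are the intersection.
  x = 0: f ≡ 0 at y ∈ ∅; g ≡ 0 at y ∈ {0, 6}; common: ∅.
  x = 1: f ≡ 0 at y ∈ {5, 6}; g ≡ 0 at y ∈ {1, 6}; common: {6}.
  x = 2: f ≡ 0 at y ∈ ∅; g ≡ 0 at y ∈ {3, 5}; common: ∅.
  x = 3: f ≡ 0 at y ∈ {3}; g ≡ 0 at y ∈ {4, 5}; common: ∅.
  x = 4: f ≡ 0 at y ∈ {1, 6}; g ≡ 0 at y ∈ {0, 3}; common: ∅.
  x = 5: f ≡ 0 at y ∈ {3, 5}; g ≡ 0 at y ∈ {2}; common: ∅.
  x = 6: f ≡ 0 at y ∈ {1}; g ≡ 0 at y ∈ {1, 4}; common: {1}.
Collecting: common zeros = {(1, 6), (6, 1)}, so the count is 2.
Comparison with the Bézout bound: 2 ≤ 4 = deg(f)·deg(g), as expected for curves with no common component (the affine F_7-count falls short of the bound because intersections may lie at infinity, over extension fields, or carry multiplicity).


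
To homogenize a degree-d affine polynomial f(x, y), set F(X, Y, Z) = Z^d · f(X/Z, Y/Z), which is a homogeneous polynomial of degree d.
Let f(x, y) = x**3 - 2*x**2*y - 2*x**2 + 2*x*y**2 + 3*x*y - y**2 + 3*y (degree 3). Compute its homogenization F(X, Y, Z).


F(X, Y, Z) = X**3 - 2*X**2*Y - 2*X**2*Z + 2*X*Y**2 + 3*X*Y*Z - Y**2*Z + 3*Y*Z**2

deg(f) = 3.
Substitute x = X/Z, y = Y/Z into f, then multiply by Z^3.
  monomial 1·x^3·y^0 ↦ 1·X^3·Y^0·Z^0.
  monomial -2·x^2·y^1 ↦ -2·X^2·Y^1·Z^0.
  monomial -2·x^2·y^0 ↦ -2·X^2·Y^0·Z^1.
  monomial 2·x^1·y^2 ↦ 2·X^1·Y^2·Z^0.
  monomial 3·x^1·y^1 ↦ 3·X^1·Y^1·Z^1.
  monomial -1·x^0·y^2 ↦ -1·X^0·Y^2·Z^1.
  monomial 3·x^0·y^1 ↦ 3·X^0·Y^1·Z^2.
Collecting: F(X, Y, Z) = X**3 - 2*X**2*Y - 2*X**2*Z + 2*X*Y**2 + 3*X*Y*Z - Y**2*Z + 3*Y*Z**2.


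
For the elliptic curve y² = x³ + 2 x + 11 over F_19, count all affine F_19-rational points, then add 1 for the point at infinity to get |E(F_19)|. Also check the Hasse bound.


Affine points = {(0, 7), (0, 12), (2, 2), (2, 17), (3, 5), (3, 14), (4, 8), (4, 11), (6, 7), (6, 12), (7, 8), (7, 11), (8, 8), (8, 11), (9, 6), (9, 13), (10, 9), (10, 10), (13, 7), (13, 12), (14, 3), (14, 16), (16, 4), (16, 15)}; affine count = 24; |E(F_19)| = 25.

Discriminant check: Δ ∝ 4a³ + 27b² = 4·2³ + 27·11² = 4·8 + 27·121 ≡ 12 (mod 19). Nonzero ⇒ E is nonsingular.
For each x ∈ F_19, compute rhs = x³ + 2·x + 11 mod 19, then count y ∈ F_19 with y² ≡ rhs.
  x = 0: rhs = 11, matching y values: 7, 12 (2 points).
  x = 1: rhs = 14, matching y values: none (0 points).
  x = 2: rhs = 4, matching y values: 2, 17 (2 points).
  x = 3: rhs = 6, matching y values: 5, 14 (2 points).
  x = 4: rhs = 7, matching y values: 8, 11 (2 points).
  x = 5: rhs = 13, matching y values: none (0 points).
  x = 6: rhs = 11, matching y values: 7, 12 (2 points).
  x = 7: rhs = 7, matching y values: 8, 11 (2 points).
  x = 8: rhs = 7, matching y values: 8, 11 (2 points).
  x = 9: rhs = 17, matching y values: 6, 13 (2 points).
  x = 10: rhs = 5, matching y values: 9, 10 (2 points).
  x = 11: rhs = 15, matching y values: none (0 points).
  x = 12: rhs = 15, matching y values: none (0 points).
  x = 13: rhs = 11, matching y values: 7, 12 (2 points).
  x = 14: rhs = 9, matching y values: 3, 16 (2 points).
  x = 15: rhs = 15, matching y values: none (0 points).
  x = 16: rhs = 16, matching y values: 4, 15 (2 points).
  x = 17: rhs = 18, matching y values: none (0 points).
  x = 18: rhs = 8, matching y values: none (0 points).
Total affine count: 24.
Full point count |E(F_19)| = 24 + 1 = 25.
Hasse bound: |25 − (19+1)| = |5| = 5 ≤ 2√19 ≈ 8.7178 ✓.


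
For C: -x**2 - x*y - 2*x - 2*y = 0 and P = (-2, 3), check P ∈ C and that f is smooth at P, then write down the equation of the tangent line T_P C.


Tangent line at P: -x - 2 = 0.

Step 1: f(-2, 3) = 0, so P lies on C.
Step 2: partial derivatives
  f_x(x, y) = -2*x - y - 2, f_y(x, y) = -x - 2.
  f_x(P) = -1, f_y(P) = 0 (gradient nonzero, so P is smooth).
Step 3: tangent line at P: -1·(x − -2) + 0·(y − 3) = 0.
Expanding: -x - 2 = 0.


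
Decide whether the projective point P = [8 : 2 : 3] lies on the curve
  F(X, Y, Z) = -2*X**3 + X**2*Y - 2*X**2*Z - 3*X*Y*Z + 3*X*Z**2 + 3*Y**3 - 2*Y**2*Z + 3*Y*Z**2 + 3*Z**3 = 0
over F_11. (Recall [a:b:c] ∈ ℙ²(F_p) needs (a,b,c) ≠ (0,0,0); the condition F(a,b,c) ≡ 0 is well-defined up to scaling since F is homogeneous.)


F(8,2,3) ≡ 5 (mod 11); P is NOT on the curve.

Evaluate F(8, 2, 3) term-by-term (mod 11).
  -2*X**3 ↦ -2·512·1·1 = -1024
  X**2*Y ↦ 1·64·2·1 = 128
  -2*X**2*Z ↦ -2·64·1·3 = -384
  -3*X*Y*Z ↦ -3·8·2·3 = -144
  3*X*Z**2 ↦ 3·8·1·9 = 216
  3*Y**3 ↦ 3·1·8·1 = 24
  -2*Y**2*Z ↦ -2·1·4·3 = -24
  3*Y*Z**2 ↦ 3·1·2·9 = 54
  3*Z**3 ↦ 3·1·1·27 = 81
Sum: F(8, 2, 3) = (-1024) + (128) + (-384) + (-144) + (216) + (24) + (-24) + (54) + (81) = -1073.
Reducing mod 11: -1073 ≡ 5 (mod 11).
Since F(a, b, c) ≡ 5 ≠ 0 (mod 11), P does NOT lie on the curve.


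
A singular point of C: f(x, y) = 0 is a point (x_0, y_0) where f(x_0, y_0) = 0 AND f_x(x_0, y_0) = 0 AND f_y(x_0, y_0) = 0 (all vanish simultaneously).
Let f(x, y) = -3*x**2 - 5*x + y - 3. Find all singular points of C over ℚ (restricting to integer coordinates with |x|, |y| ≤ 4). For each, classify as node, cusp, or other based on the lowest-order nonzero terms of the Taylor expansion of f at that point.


No singular points in the scanned grid; C is smooth there.

Compute partial derivatives:
  f_x = -6*x - 5.
  f_y = 1.
f_y = 1 is a nonzero constant, so f_y never vanishes: no point (x, y) can satisfy f = f_x = f_y = 0. In particular no (x, y) ∈ {−4, ..., 4}² is singular; the curve is smooth.


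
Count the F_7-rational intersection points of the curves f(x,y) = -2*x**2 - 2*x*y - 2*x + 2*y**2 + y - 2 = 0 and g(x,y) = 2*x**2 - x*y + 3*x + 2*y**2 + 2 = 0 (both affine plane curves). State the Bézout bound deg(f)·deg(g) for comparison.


Common zeros: {(2, 5), (3, 4), (6, 5)}; count = 3; Bézout bound = 4.

deg(f) = 2, deg(g) = 2, so Bézout bound = 4.
Scan x ∈ F_7. For each x, list the y ∈ F_7 with f(x, y) ≡ 0 and those with g(x, y) ≡ 0 (mod 7); the common zeros in that column are the intersection.
  x = 0: f ≡ 0 at y ∈ ∅; g ≡ 0 at y ∈ ∅; common: ∅.
  x = 1: f ≡ 0 at y ∈ {2}; g ≡ 0 at y ∈ {0, 4}; common: ∅.
  x = 2: f ≡ 0 at y ∈ {0, 5}; g ≡ 0 at y ∈ {3, 5}; common: {5}.
  x = 3: f ≡ 0 at y ∈ {2, 4}; g ≡ 0 at y ∈ {1, 4}; common: {4}.
  x = 4: f ≡ 0 at y ∈ {0}; g ≡ 0 at y ∈ ∅; common: ∅.
  x = 5: f ≡ 0 at y ∈ ∅; g ≡ 0 at y ∈ {3}; common: ∅.
  x = 6: f ≡ 0 at y ∈ {4, 5}; g ≡ 0 at y ∈ {5}; common: {5}.
Collecting: common zeros = {(2, 5), (3, 4), (6, 5)}, so the count is 3.
Comparison with the Bézout bound: 3 ≤ 4 = deg(f)·deg(g), as expected for curves with no common component (the affine F_7-count falls short of the bound because intersections may lie at infinity, over extension fields, or carry multiplicity).


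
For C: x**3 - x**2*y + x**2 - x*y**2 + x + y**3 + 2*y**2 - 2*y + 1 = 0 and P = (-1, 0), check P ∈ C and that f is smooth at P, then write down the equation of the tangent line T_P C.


Tangent line at P: 2*x - 3*y + 2 = 0.

Step 1: f(-1, 0) = 0, so P lies on C.
Step 2: partial derivatives
  f_x(x, y) = 3*x**2 - 2*x*y + 2*x - y**2 + 1, f_y(x, y) = -x**2 - 2*x*y + 3*y**2 + 4*y - 2.
  f_x(P) = 2, f_y(P) = -3 (gradient nonzero, so P is smooth).
Step 3: tangent line at P: 2·(x − -1) + -3·(y − 0) = 0.
Expanding: 2*x - 3*y + 2 = 0.


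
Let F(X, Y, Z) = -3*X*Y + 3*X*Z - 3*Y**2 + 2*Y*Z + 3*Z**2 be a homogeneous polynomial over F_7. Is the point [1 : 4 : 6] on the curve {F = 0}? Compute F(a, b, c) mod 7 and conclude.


F(1,4,6) ≡ 2 (mod 7); P is NOT on the curve.

Evaluate F(1, 4, 6) term-by-term (mod 7).
  -3*X*Y ↦ -3·1·4·1 = -12
  3*X*Z ↦ 3·1·1·6 = 18
  -3*Y**2 ↦ -3·1·16·1 = -48
  2*Y*Z ↦ 2·1·4·6 = 48
  3*Z**2 ↦ 3·1·1·36 = 108
Sum: F(1, 4, 6) = (-12) + (18) + (-48) + (48) + (108) = 114.
Reducing mod 7: 114 ≡ 2 (mod 7).
Since F(a, b, c) ≡ 2 ≠ 0 (mod 7), P does NOT lie on the curve.


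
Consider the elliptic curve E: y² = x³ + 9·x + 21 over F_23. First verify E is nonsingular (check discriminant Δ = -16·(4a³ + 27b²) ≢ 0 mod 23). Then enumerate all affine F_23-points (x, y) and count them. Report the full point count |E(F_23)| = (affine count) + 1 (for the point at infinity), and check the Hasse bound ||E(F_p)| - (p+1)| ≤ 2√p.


Affine points = {(1, 10), (1, 13), (2, 1), (2, 22), (3, 11), (3, 12), (4, 11), (4, 12), (7, 6), (7, 17), (9, 7), (9, 16), (11, 5), (11, 18), (13, 9), (13, 14), (14, 4), (14, 19), (15, 9), (15, 14), (16, 11), (16, 12), (17, 2), (17, 21), (18, 9), (18, 14), (19, 6), (19, 17), (20, 6), (20, 17), (21, 8), (21, 15)}; affine count = 32; |E(F_23)| = 33.

Discriminant check: Δ ∝ 4a³ + 27b² = 4·9³ + 27·21² = 4·729 + 27·441 ≡ 11 (mod 23). Nonzero ⇒ E is nonsingular.
For each x ∈ F_23, compute rhs = x³ + 9·x + 21 mod 23, then count y ∈ F_23 with y² ≡ rhs.
  x = 0: rhs = 21, matching y values: none (0 points).
  x = 1: rhs = 8, matching y values: 10, 13 (2 points).
  x = 2: rhs = 1, matching y values: 1, 22 (2 points).
  x = 3: rhs = 6, matching y values: 11, 12 (2 points).
  x = 4: rhs = 6, matching y values: 11, 12 (2 points).
  x = 5: rhs = 7, matching y values: none (0 points).
  x = 6: rhs = 15, matching y values: none (0 points).
  x = 7: rhs = 13, matching y values: 6, 17 (2 points).
  x = 8: rhs = 7, matching y values: none (0 points).
  x = 9: rhs = 3, matching y values: 7, 16 (2 points).
  x = 10: rhs = 7, matching y values: none (0 points).
  x = 11: rhs = 2, matching y values: 5, 18 (2 points).
  x = 12: rhs = 17, matching y values: none (0 points).
  x = 13: rhs = 12, matching y values: 9, 14 (2 points).
  x = 14: rhs = 16, matching y values: 4, 19 (2 points).
  x = 15: rhs = 12, matching y values: 9, 14 (2 points).
  x = 16: rhs = 6, matching y values: 11, 12 (2 points).
  x = 17: rhs = 4, matching y values: 2, 21 (2 points).
  x = 18: rhs = 12, matching y values: 9, 14 (2 points).
  x = 19: rhs = 13, matching y values: 6, 17 (2 points).
  x = 20: rhs = 13, matching y values: 6, 17 (2 points).
  x = 21: rhs = 18, matching y values: 8, 15 (2 points).
  x = 22: rhs = 11, matching y values: none (0 points).
Total affine count: 32.
Full point count |E(F_23)| = 32 + 1 = 33.
Hasse bound: |33 − (23+1)| = |9| = 9 ≤ 2√23 ≈ 9.5917 ✓.


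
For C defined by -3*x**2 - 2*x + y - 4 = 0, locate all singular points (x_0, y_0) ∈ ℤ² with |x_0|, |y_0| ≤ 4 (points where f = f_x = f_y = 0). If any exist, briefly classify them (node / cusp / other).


No singular points in the scanned grid; C is smooth there.

Compute partial derivatives:
  f_x = -6*x - 2.
  f_y = 1.
f_y = 1 is a nonzero constant, so f_y never vanishes: no point (x, y) can satisfy f = f_x = f_y = 0. In particular no (x, y) ∈ {−4, ..., 4}² is singular; the curve is smooth.


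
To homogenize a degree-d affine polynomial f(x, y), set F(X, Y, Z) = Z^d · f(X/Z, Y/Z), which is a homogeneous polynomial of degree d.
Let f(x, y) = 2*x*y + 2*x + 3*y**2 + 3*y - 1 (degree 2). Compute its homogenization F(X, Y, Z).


F(X, Y, Z) = 2*X*Y + 2*X*Z + 3*Y**2 + 3*Y*Z - Z**2

deg(f) = 2.
Substitute x = X/Z, y = Y/Z into f, then multiply by Z^2.
  monomial 2·x^1·y^1 ↦ 2·X^1·Y^1·Z^0.
  monomial 2·x^1·y^0 ↦ 2·X^1·Y^0·Z^1.
  monomial 3·x^0·y^2 ↦ 3·X^0·Y^2·Z^0.
  monomial 3·x^0·y^1 ↦ 3·X^0·Y^1·Z^1.
  monomial -1·x^0·y^0 ↦ -1·X^0·Y^0·Z^2.
Collecting: F(X, Y, Z) = 2*X*Y + 2*X*Z + 3*Y**2 + 3*Y*Z - Z**2.


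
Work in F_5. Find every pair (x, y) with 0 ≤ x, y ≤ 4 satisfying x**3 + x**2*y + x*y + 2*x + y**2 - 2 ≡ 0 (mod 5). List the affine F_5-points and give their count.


Affine F_5-points: {(1, 4), (2, 0), (2, 4), (3, 4), (4, 0)}; count = 5.

For each of the 25 pairs (x, y) ∈ F_5², evaluate f(x, y) mod 5. Record the zeros.
  x = 0: [0↦3, 1↦4, 2↦2, 3↦2, 4↦4]  zeros at y ∈ ∅
  x = 1: [0↦1, 1↦4, 2↦4, 3↦1, 4↦0]  zeros at y ∈ {4}
  x = 2: [0↦0, 1↦2, 2↦1, 3↦2, 4↦0]  zeros at y ∈ {0, 4}
  x = 3: [0↦1, 1↦4, 2↦4, 3↦1, 4↦0]  zeros at y ∈ {4}
  x = 4: [0↦0, 1↦1, 2↦4, 3↦4, 4↦1]  zeros at y ∈ {0}
Collecting zeros: affine points = {(1, 4), (2, 0), (2, 4), (3, 4), (4, 0)}.
Total count |C(F_5)_aff| = 5.


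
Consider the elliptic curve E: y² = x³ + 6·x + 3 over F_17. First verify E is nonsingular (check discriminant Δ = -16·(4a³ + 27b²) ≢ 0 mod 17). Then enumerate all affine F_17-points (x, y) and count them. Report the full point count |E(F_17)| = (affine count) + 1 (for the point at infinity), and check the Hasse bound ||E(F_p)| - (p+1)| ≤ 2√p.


Affine points = {(6, 0), (8, 6), (8, 11), (9, 2), (9, 15), (10, 3), (10, 14), (12, 1), (12, 16), (13, 0), (14, 3), (14, 14), (15, 0), (16, 8), (16, 9)}; affine count = 15; |E(F_17)| = 16.

Discriminant check: Δ ∝ 4a³ + 27b² = 4·6³ + 27·3² = 4·216 + 27·9 ≡ 2 (mod 17). Nonzero ⇒ E is nonsingular.
For each x ∈ F_17, compute rhs = x³ + 6·x + 3 mod 17, then count y ∈ F_17 with y² ≡ rhs.
  x = 0: rhs = 3, matching y values: none (0 points).
  x = 1: rhs = 10, matching y values: none (0 points).
  x = 2: rhs = 6, matching y values: none (0 points).
  x = 3: rhs = 14, matching y values: none (0 points).
  x = 4: rhs = 6, matching y values: none (0 points).
  x = 5: rhs = 5, matching y values: none (0 points).
  x = 6: rhs = 0, matching y values: 0 (1 points).
  x = 7: rhs = 14, matching y values: none (0 points).
  x = 8: rhs = 2, matching y values: 6, 11 (2 points).
  x = 9: rhs = 4, matching y values: 2, 15 (2 points).
  x = 10: rhs = 9, matching y values: 3, 14 (2 points).
  x = 11: rhs = 6, matching y values: none (0 points).
  x = 12: rhs = 1, matching y values: 1, 16 (2 points).
  x = 13: rhs = 0, matching y values: 0 (1 points).
  x = 14: rhs = 9, matching y values: 3, 14 (2 points).
  x = 15: rhs = 0, matching y values: 0 (1 points).
  x = 16: rhs = 13, matching y values: 8, 9 (2 points).
Total affine count: 15.
Full point count |E(F_17)| = 15 + 1 = 16.
Hasse bound: |16 − (17+1)| = |-2| = 2 ≤ 2√17 ≈ 8.2462 ✓.


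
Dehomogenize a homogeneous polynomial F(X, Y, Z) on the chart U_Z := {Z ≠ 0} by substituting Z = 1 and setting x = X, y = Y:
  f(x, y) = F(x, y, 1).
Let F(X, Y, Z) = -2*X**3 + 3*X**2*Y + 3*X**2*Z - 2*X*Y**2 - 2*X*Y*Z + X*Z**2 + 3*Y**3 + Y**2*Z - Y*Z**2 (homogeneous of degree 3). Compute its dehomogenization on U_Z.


f(x, y) = -2*x**3 + 3*x**2*y + 3*x**2 - 2*x*y**2 - 2*x*y + x + 3*y**3 + y**2 - y

On U_Z we set Z = 1. Each monomial c·X^i·Y^j·Z^k in F becomes c·x^i·y^j·1^k = c·x^i·y^j.
Substituting Z = 1: F(X, Y, 1) = -2*x**3 + 3*x**2*y + 3*x**2 - 2*x*y**2 - 2*x*y + x + 3*y**3 + y**2 - y.
Note: deg(f) ≤ deg(F) = 3; strict inequality happens when F is divisible by Z (lost terms).


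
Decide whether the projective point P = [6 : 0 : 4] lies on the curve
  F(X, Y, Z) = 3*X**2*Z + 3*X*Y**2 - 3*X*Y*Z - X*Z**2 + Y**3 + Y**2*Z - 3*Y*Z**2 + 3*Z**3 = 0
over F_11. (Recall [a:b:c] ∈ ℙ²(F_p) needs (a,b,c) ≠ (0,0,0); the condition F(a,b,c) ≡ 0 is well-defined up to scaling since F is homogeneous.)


F(6,0,4) ≡ 0 (mod 11); P is on the curve.

Evaluate F(6, 0, 4) term-by-term (mod 11).
  3*X**2*Z ↦ 3·36·1·4 = 432
  3*X*Y**2 ↦ 3·6·0·1 = 0
  -3*X*Y*Z ↦ -3·6·0·4 = 0
  -X*Z**2 ↦ -1·6·1·16 = -96
  Y**3 ↦ 1·1·0·1 = 0
  Y**2*Z ↦ 1·1·0·4 = 0
  -3*Y*Z**2 ↦ -3·1·0·16 = 0
  3*Z**3 ↦ 3·1·1·64 = 192
Sum: F(6, 0, 4) = (432) + (0) + (0) + (-96) + (0) + (0) + (0) + (192) = 528.
Reducing mod 11: 528 ≡ 0 (mod 11).
Since F(a, b, c) ≡ 0 (mod 11), P lies on the curve.


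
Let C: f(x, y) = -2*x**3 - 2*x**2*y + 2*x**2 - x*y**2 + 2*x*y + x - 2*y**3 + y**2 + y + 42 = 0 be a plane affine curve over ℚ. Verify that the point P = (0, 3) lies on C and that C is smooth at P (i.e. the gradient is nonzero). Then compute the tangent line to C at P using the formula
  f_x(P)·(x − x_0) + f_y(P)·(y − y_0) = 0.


Tangent line at P: -2*x - 47*y + 141 = 0.

Step 1: f(0, 3) = 0, so P lies on C.
Step 2: partial derivatives
  f_x(x, y) = -6*x**2 - 4*x*y + 4*x - y**2 + 2*y + 1, f_y(x, y) = -2*x**2 - 2*x*y + 2*x - 6*y**2 + 2*y + 1.
  f_x(P) = -2, f_y(P) = -47 (gradient nonzero, so P is smooth).
Step 3: tangent line at P: -2·(x − 0) + -47·(y − 3) = 0.
Expanding: -2*x - 47*y + 141 = 0.


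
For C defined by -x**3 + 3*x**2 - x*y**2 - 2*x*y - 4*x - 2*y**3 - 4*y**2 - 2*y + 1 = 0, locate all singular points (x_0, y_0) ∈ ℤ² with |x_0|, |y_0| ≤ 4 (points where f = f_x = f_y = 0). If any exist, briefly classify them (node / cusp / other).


Singular points: {(1, -1)}; classification: cusp.

Compute partial derivatives:
  f_x = -3*x**2 + 6*x - y**2 - 2*y - 4.
  f_y = -2*x*y - 2*x - 6*y**2 - 8*y - 2.
Scan x_0 ∈ {−4, ..., 4}. For each x_0, f_y(x_0, y) is a polynomial in y; find its integer roots y ∈ {−4, ..., 4}, then test f_x and f at those candidates.
  x = -4: f_y(-4, y) = 6 - 6*y**2; vanishes at y ∈ {-1, 1}. (-4, -1): f_x = -75 ≠ 0; (-4, 1): f_x = -79 ≠ 0.
  x = -3: f_y(-3, y) = -6*y**2 - 2*y + 4; vanishes at y ∈ {-1}. (-3, -1): f_x = -48 ≠ 0.
  x = -2: f_y(-2, y) = -6*y**2 - 4*y + 2; vanishes at y ∈ {-1}. (-2, -1): f_x = -27 ≠ 0.
  x = -1: f_y(-1, y) = -6*y**2 - 6*y; vanishes at y ∈ {-1, 0}. (-1, -1): f_x = -12 ≠ 0; (-1, 0): f_x = -13 ≠ 0.
  x = 0: f_y(0, y) = -6*y**2 - 8*y - 2; vanishes at y ∈ {-1}. (0, -1): f_x = -3 ≠ 0.
  x = 1: f_y(1, y) = -6*y**2 - 10*y - 4; vanishes at y ∈ {-1}. (1, -1): f_x = 0, f = 0 — SINGULAR.
  x = 2: f_y(2, y) = -6*y**2 - 12*y - 6; vanishes at y ∈ {-1}. (2, -1): f_x = -3 ≠ 0.
  x = 3: f_y(3, y) = -6*y**2 - 14*y - 8; vanishes at y ∈ {-1}. (3, -1): f_x = -12 ≠ 0.
  x = 4: f_y(4, y) = -6*y**2 - 16*y - 10; vanishes at y ∈ {-1}. (4, -1): f_x = -27 ≠ 0.
Only singular point on the grid: (1, -1).
Classify: substitute x = 1 + u, y = -1 + v and expand: f = -u**3 - u*v**2 - 2*v**3 + v**2.
No constant or linear terms (consistent with a singular point). Quadratic part: v**2. Cubic part: -u**3 - u*v**2 - 2*v**3.
The quadratic part v**2 is a perfect square, so there is a single (double) tangent line v = 0, i.e. y = -1. Restricting the cubic part to that line (v = 0) leaves -u**3 ≠ 0, so f is not divisible by v and the branch is v² ≈ u**3 to lowest order — this is a cusp.
Classification: cusp.


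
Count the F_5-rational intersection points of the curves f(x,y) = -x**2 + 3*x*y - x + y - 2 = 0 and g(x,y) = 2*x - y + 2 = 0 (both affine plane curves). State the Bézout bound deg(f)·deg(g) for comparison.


Common zeros: {(0, 2)}; count = 1; Bézout bound = 2.

deg(f) = 2, deg(g) = 1, so Bézout bound = 2.
Scan x ∈ F_5. For each x, list the y ∈ F_5 with f(x, y) ≡ 0 and those with g(x, y) ≡ 0 (mod 5); the common zeros in that column are the intersection.
  x = 0: f ≡ 0 at y ∈ {2}; g ≡ 0 at y ∈ {2}; common: {2}.
  x = 1: f ≡ 0 at y ∈ {1}; g ≡ 0 at y ∈ {4}; common: ∅.
  x = 2: f ≡ 0 at y ∈ {4}; g ≡ 0 at y ∈ {1}; common: ∅.
  x = 3: f ≡ 0 at y ∈ ∅; g ≡ 0 at y ∈ {3}; common: ∅.
  x = 4: f ≡ 0 at y ∈ {4}; g ≡ 0 at y ∈ {0}; common: ∅.
Collecting: common zeros = {(0, 2)}, so the count is 1.
Comparison with the Bézout bound: 1 ≤ 2 = deg(f)·deg(g), as expected for curves with no common component (the affine F_5-count falls short of the bound because intersections may lie at infinity, over extension fields, or carry multiplicity).


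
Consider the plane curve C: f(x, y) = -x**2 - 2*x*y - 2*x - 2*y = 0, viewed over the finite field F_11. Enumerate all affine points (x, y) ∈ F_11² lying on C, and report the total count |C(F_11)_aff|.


Affine F_11-points: {(0, 0), (1, 2), (2, 6), (3, 5), (4, 2), (5, 9), (6, 6), (7, 5), (8, 9), (9, 0)}; count = 10.

For each of the 121 pairs (x, y) ∈ F_11², evaluate f(x, y) mod 11. Record the zeros.
  x = 0: [0↦0, 1↦9, 2↦7, 3↦5, 4↦3, 5↦1, 6↦10, 7↦8, 8↦6, 9↦4, 10↦2]  zeros at y ∈ {0}
  x = 1: [0↦8, 1↦4, 2↦0, 3↦7, 4↦3, 5↦10, 6↦6, 7↦2, 8↦9, 9↦5, 10↦1]  zeros at y ∈ {2}
  x = 2: [0↦3, 1↦8, 2↦2, 3↦7, 4↦1, 5↦6, 6↦0, 7↦5, 8↦10, 9↦4, 10↦9]  zeros at y ∈ {6}
  x = 3: [0↦7, 1↦10, 2↦2, 3↦5, 4↦8, 5↦0, 6↦3, 7↦6, 8↦9, 9↦1, 10↦4]  zeros at y ∈ {5}
  x = 4: [0↦9, 1↦10, 2↦0, 3↦1, 4↦2, 5↦3, 6↦4, 7↦5, 8↦6, 9↦7, 10↦8]  zeros at y ∈ {2}
  x = 5: [0↦9, 1↦8, 2↦7, 3↦6, 4↦5, 5↦4, 6↦3, 7↦2, 8↦1, 9↦0, 10↦10]  zeros at y ∈ {9}
  x = 6: [0↦7, 1↦4, 2↦1, 3↦9, 4↦6, 5↦3, 6↦0, 7↦8, 8↦5, 9↦2, 10↦10]  zeros at y ∈ {6}
  x = 7: [0↦3, 1↦9, 2↦4, 3↦10, 4↦5, 5↦0, 6↦6, 7↦1, 8↦7, 9↦2, 10↦8]  zeros at y ∈ {5}
  x = 8: [0↦8, 1↦1, 2↦5, 3↦9, 4↦2, 5↦6, 6↦10, 7↦3, 8↦7, 9↦0, 10↦4]  zeros at y ∈ {9}
  x = 9: [0↦0, 1↦2, 2↦4, 3↦6, 4↦8, 5↦10, 6↦1, 7↦3, 8↦5, 9↦7, 10↦9]  zeros at y ∈ {0}
  x = 10: [0↦1, 1↦1, 2↦1, 3↦1, 4↦1, 5↦1, 6↦1, 7↦1, 8↦1, 9↦1, 10↦1]  zeros at y ∈ ∅
Collecting zeros: affine points = {(0, 0), (1, 2), (2, 6), (3, 5), (4, 2), (5, 9), (6, 6), (7, 5), (8, 9), (9, 0)}.
Total count |C(F_11)_aff| = 10.


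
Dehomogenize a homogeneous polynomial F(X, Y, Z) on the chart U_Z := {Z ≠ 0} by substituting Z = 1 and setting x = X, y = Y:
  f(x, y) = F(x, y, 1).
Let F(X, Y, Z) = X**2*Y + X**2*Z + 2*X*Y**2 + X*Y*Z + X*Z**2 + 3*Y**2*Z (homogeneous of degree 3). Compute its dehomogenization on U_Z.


f(x, y) = x**2*y + x**2 + 2*x*y**2 + x*y + x + 3*y**2

On U_Z we set Z = 1. Each monomial c·X^i·Y^j·Z^k in F becomes c·x^i·y^j·1^k = c·x^i·y^j.
Substituting Z = 1: F(X, Y, 1) = x**2*y + x**2 + 2*x*y**2 + x*y + x + 3*y**2.
Note: deg(f) ≤ deg(F) = 3; strict inequality happens when F is divisible by Z (lost terms).


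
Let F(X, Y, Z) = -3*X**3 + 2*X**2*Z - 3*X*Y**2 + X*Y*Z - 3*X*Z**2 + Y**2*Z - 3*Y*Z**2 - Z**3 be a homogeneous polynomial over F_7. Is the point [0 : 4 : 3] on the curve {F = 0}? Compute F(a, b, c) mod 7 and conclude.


F(0,4,3) ≡ 4 (mod 7); P is NOT on the curve.

Evaluate F(0, 4, 3) term-by-term (mod 7).
  -3*X**3 ↦ -3·0·1·1 = 0
  2*X**2*Z ↦ 2·0·1·3 = 0
  -3*X*Y**2 ↦ -3·0·16·1 = 0
  X*Y*Z ↦ 1·0·4·3 = 0
  -3*X*Z**2 ↦ -3·0·1·9 = 0
  Y**2*Z ↦ 1·1·16·3 = 48
  -3*Y*Z**2 ↦ -3·1·4·9 = -108
  -Z**3 ↦ -1·1·1·27 = -27
Sum: F(0, 4, 3) = (0) + (0) + (0) + (0) + (0) + (48) + (-108) + (-27) = -87.
Reducing mod 7: -87 ≡ 4 (mod 7).
Since F(a, b, c) ≡ 4 ≠ 0 (mod 7), P does NOT lie on the curve.


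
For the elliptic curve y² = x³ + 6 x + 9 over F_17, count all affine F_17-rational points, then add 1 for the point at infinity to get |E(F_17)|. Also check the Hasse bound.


Affine points = {(0, 3), (0, 14), (1, 4), (1, 13), (8, 5), (8, 12), (10, 7), (10, 10), (14, 7), (14, 10), (16, 6), (16, 11)}; affine count = 12; |E(F_17)| = 13.

Discriminant check: Δ ∝ 4a³ + 27b² = 4·6³ + 27·9² = 4·216 + 27·81 ≡ 8 (mod 17). Nonzero ⇒ E is nonsingular.
For each x ∈ F_17, compute rhs = x³ + 6·x + 9 mod 17, then count y ∈ F_17 with y² ≡ rhs.
  x = 0: rhs = 9, matching y values: 3, 14 (2 points).
  x = 1: rhs = 16, matching y values: 4, 13 (2 points).
  x = 2: rhs = 12, matching y values: none (0 points).
  x = 3: rhs = 3, matching y values: none (0 points).
  x = 4: rhs = 12, matching y values: none (0 points).
  x = 5: rhs = 11, matching y values: none (0 points).
  x = 6: rhs = 6, matching y values: none (0 points).
  x = 7: rhs = 3, matching y values: none (0 points).
  x = 8: rhs = 8, matching y values: 5, 12 (2 points).
  x = 9: rhs = 10, matching y values: none (0 points).
  x = 10: rhs = 15, matching y values: 7, 10 (2 points).
  x = 11: rhs = 12, matching y values: none (0 points).
  x = 12: rhs = 7, matching y values: none (0 points).
  x = 13: rhs = 6, matching y values: none (0 points).
  x = 14: rhs = 15, matching y values: 7, 10 (2 points).
  x = 15: rhs = 6, matching y values: none (0 points).
  x = 16: rhs = 2, matching y values: 6, 11 (2 points).
Total affine count: 12.
Full point count |E(F_17)| = 12 + 1 = 13.
Hasse bound: |13 − (17+1)| = |-5| = 5 ≤ 2√17 ≈ 8.2462 ✓.


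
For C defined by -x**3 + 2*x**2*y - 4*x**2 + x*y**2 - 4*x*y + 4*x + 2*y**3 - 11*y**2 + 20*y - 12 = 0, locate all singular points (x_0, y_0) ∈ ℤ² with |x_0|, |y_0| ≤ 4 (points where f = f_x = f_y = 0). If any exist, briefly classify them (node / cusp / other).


Singular points: {(0, 2)}; classification: cusp.

Compute partial derivatives:
  f_x = -3*x**2 + 4*x*y - 8*x + y**2 - 4*y + 4.
  f_y = 2*x**2 + 2*x*y - 4*x + 6*y**2 - 22*y + 20.
Scan x_0 ∈ {−4, ..., 4}. For each x_0, f_y(x_0, y) is a polynomial in y; find its integer roots y ∈ {−4, ..., 4}, then test f_x and f at those candidates.
  x = -4: f_y(-4, y) = 6*y**2 - 30*y + 68; no integer root y with |y| ≤ 4.
  x = -3: f_y(-3, y) = 6*y**2 - 28*y + 50; no integer root y with |y| ≤ 4.
  x = -2: f_y(-2, y) = 6*y**2 - 26*y + 36; no integer root y with |y| ≤ 4.
  x = -1: f_y(-1, y) = 6*y**2 - 24*y + 26; no integer root y with |y| ≤ 4.
  x = 0: f_y(0, y) = 6*y**2 - 22*y + 20; vanishes at y ∈ {2}. (0, 2): f_x = 0, f = 0 — SINGULAR.
  x = 1: f_y(1, y) = 6*y**2 - 20*y + 18; no integer root y with |y| ≤ 4.
  x = 2: f_y(2, y) = 6*y**2 - 18*y + 20; no integer root y with |y| ≤ 4.
  x = 3: f_y(3, y) = 6*y**2 - 16*y + 26; no integer root y with |y| ≤ 4.
  x = 4: f_y(4, y) = 6*y**2 - 14*y + 36; no integer root y with |y| ≤ 4.
Only singular point on the grid: (0, 2).
Classify: substitute x = 0 + u, y = 2 + v and expand: f = -u**3 + 2*u**2*v + u*v**2 + 2*v**3 + v**2.
No constant or linear terms (consistent with a singular point). Quadratic part: v**2. Cubic part: -u**3 + 2*u**2*v + u*v**2 + 2*v**3.
The quadratic part v**2 is a perfect square, so there is a single (double) tangent line v = 0, i.e. y = 2. Restricting the cubic part to that line (v = 0) leaves -u**3 ≠ 0, so f is not divisible by v and the branch is v² ≈ u**3 to lowest order — this is a cusp.
Classification: cusp.


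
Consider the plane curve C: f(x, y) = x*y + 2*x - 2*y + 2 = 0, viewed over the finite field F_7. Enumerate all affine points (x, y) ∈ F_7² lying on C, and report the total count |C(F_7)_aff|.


Affine F_7-points: {(0, 1), (1, 4), (3, 6), (4, 2), (5, 3), (6, 0)}; count = 6.

For each of the 49 pairs (x, y) ∈ F_7², evaluate f(x, y) mod 7. Record the zeros.
  x = 0: [0↦2, 1↦0, 2↦5, 3↦3, 4↦1, 5↦6, 6↦4]  zeros at y ∈ {1}
  x = 1: [0↦4, 1↦3, 2↦2, 3↦1, 4↦0, 5↦6, 6↦5]  zeros at y ∈ {4}
  x = 2: [0↦6, 1↦6, 2↦6, 3↦6, 4↦6, 5↦6, 6↦6]  zeros at y ∈ ∅
  x = 3: [0↦1, 1↦2, 2↦3, 3↦4, 4↦5, 5↦6, 6↦0]  zeros at y ∈ {6}
  x = 4: [0↦3, 1↦5, 2↦0, 3↦2, 4↦4, 5↦6, 6↦1]  zeros at y ∈ {2}
  x = 5: [0↦5, 1↦1, 2↦4, 3↦0, 4↦3, 5↦6, 6↦2]  zeros at y ∈ {3}
  x = 6: [0↦0, 1↦4, 2↦1, 3↦5, 4↦2, 5↦6, 6↦3]  zeros at y ∈ {0}
Collecting zeros: affine points = {(0, 1), (1, 4), (3, 6), (4, 2), (5, 3), (6, 0)}.
Total count |C(F_7)_aff| = 6.


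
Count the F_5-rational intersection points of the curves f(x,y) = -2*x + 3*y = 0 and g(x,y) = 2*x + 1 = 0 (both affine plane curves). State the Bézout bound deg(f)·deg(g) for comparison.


Common zeros: {(2, 3)}; count = 1; Bézout bound = 1.

deg(f) = 1, deg(g) = 1, so Bézout bound = 1.
Scan x ∈ F_5. For each x, list the y ∈ F_5 with f(x, y) ≡ 0 and those with g(x, y) ≡ 0 (mod 5); the common zeros in that column are the intersection.
  x = 0: f ≡ 0 at y ∈ {0}; g ≡ 0 at y ∈ ∅; common: ∅.
  x = 1: f ≡ 0 at y ∈ {4}; g ≡ 0 at y ∈ ∅; common: ∅.
  x = 2: f ≡ 0 at y ∈ {3}; g ≡ 0 at y ∈ {0, 1, 2, 3, 4}; common: {3}.
  x = 3: f ≡ 0 at y ∈ {2}; g ≡ 0 at y ∈ ∅; common: ∅.
  x = 4: f ≡ 0 at y ∈ {1}; g ≡ 0 at y ∈ ∅; common: ∅.
Collecting: common zeros = {(2, 3)}, so the count is 1.
Comparison with the Bézout bound: 1 ≤ 1 = deg(f)·deg(g), as expected for curves with no common component (the bound is attained).


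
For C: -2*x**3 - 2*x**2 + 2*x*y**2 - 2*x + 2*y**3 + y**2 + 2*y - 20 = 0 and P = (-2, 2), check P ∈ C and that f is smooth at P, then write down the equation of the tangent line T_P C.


Tangent line at P: -10*x + 14*y - 48 = 0.

Step 1: f(-2, 2) = 0, so P lies on C.
Step 2: partial derivatives
  f_x(x, y) = -6*x**2 - 4*x + 2*y**2 - 2, f_y(x, y) = 4*x*y + 6*y**2 + 2*y + 2.
  f_x(P) = -10, f_y(P) = 14 (gradient nonzero, so P is smooth).
Step 3: tangent line at P: -10·(x − -2) + 14·(y − 2) = 0.
Expanding: -10*x + 14*y - 48 = 0.


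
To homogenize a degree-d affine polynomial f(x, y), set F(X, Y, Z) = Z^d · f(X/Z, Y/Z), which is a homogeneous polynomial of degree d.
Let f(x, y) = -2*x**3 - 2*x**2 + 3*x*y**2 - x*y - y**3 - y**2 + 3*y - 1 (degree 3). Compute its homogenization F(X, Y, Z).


F(X, Y, Z) = -2*X**3 - 2*X**2*Z + 3*X*Y**2 - X*Y*Z - Y**3 - Y**2*Z + 3*Y*Z**2 - Z**3

deg(f) = 3.
Substitute x = X/Z, y = Y/Z into f, then multiply by Z^3.
  monomial -2·x^3·y^0 ↦ -2·X^3·Y^0·Z^0.
  monomial -2·x^2·y^0 ↦ -2·X^2·Y^0·Z^1.
  monomial 3·x^1·y^2 ↦ 3·X^1·Y^2·Z^0.
  monomial -1·x^1·y^1 ↦ -1·X^1·Y^1·Z^1.
  monomial -1·x^0·y^3 ↦ -1·X^0·Y^3·Z^0.
  monomial -1·x^0·y^2 ↦ -1·X^0·Y^2·Z^1.
  monomial 3·x^0·y^1 ↦ 3·X^0·Y^1·Z^2.
  monomial -1·x^0·y^0 ↦ -1·X^0·Y^0·Z^3.
Collecting: F(X, Y, Z) = -2*X**3 - 2*X**2*Z + 3*X*Y**2 - X*Y*Z - Y**3 - Y**2*Z + 3*Y*Z**2 - Z**3.


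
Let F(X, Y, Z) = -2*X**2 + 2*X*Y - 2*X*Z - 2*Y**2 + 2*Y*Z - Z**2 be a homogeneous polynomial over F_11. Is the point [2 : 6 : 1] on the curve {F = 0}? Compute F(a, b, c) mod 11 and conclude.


F(2,6,1) ≡ 6 (mod 11); P is NOT on the curve.

Evaluate F(2, 6, 1) term-by-term (mod 11).
  -2*X**2 ↦ -2·4·1·1 = -8
  2*X*Y ↦ 2·2·6·1 = 24
  -2*X*Z ↦ -2·2·1·1 = -4
  -2*Y**2 ↦ -2·1·36·1 = -72
  2*Y*Z ↦ 2·1·6·1 = 12
  -Z**2 ↦ -1·1·1·1 = -1
Sum: F(2, 6, 1) = (-8) + (24) + (-4) + (-72) + (12) + (-1) = -49.
Reducing mod 11: -49 ≡ 6 (mod 11).
Since F(a, b, c) ≡ 6 ≠ 0 (mod 11), P does NOT lie on the curve.


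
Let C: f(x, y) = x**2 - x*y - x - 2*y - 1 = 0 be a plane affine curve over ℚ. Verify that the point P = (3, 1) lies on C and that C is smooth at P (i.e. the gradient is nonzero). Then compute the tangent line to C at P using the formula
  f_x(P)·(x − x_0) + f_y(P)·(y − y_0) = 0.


Tangent line at P: 4*x - 5*y - 7 = 0.

Step 1: f(3, 1) = 0, so P lies on C.
Step 2: partial derivatives
  f_x(x, y) = 2*x - y - 1, f_y(x, y) = -x - 2.
  f_x(P) = 4, f_y(P) = -5 (gradient nonzero, so P is smooth).
Step 3: tangent line at P: 4·(x − 3) + -5·(y − 1) = 0.
Expanding: 4*x - 5*y - 7 = 0.


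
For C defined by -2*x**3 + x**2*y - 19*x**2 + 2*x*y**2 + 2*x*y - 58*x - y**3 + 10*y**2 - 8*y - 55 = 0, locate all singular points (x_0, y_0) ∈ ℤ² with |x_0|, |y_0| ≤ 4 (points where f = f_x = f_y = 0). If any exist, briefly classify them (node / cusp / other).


Singular points: {(-3, 1)}; classification: cusp.

Compute partial derivatives:
  f_x = -6*x**2 + 2*x*y - 38*x + 2*y**2 + 2*y - 58.
  f_y = x**2 + 4*x*y + 2*x - 3*y**2 + 20*y - 8.
Scan x_0 ∈ {−4, ..., 4}. For each x_0, f_y(x_0, y) is a polynomial in y; find its integer roots y ∈ {−4, ..., 4}, then test f_x and f at those candidates.
  x = -4: f_y(-4, y) = -3*y**2 + 4*y; vanishes at y ∈ {0}. (-4, 0): f_x = -2 ≠ 0.
  x = -3: f_y(-3, y) = -3*y**2 + 8*y - 5; vanishes at y ∈ {1}. (-3, 1): f_x = 0, f = 0 — SINGULAR.
  x = -2: f_y(-2, y) = -3*y**2 + 12*y - 8; no integer root y with |y| ≤ 4.
  x = -1: f_y(-1, y) = -3*y**2 + 16*y - 9; no integer root y with |y| ≤ 4.
  x = 0: f_y(0, y) = -3*y**2 + 20*y - 8; no integer root y with |y| ≤ 4.
  x = 1: f_y(1, y) = -3*y**2 + 24*y - 5; no integer root y with |y| ≤ 4.
  x = 2: f_y(2, y) = -3*y**2 + 28*y; vanishes at y ∈ {0}. (2, 0): f_x = -158 ≠ 0.
  x = 3: f_y(3, y) = -3*y**2 + 32*y + 7; no integer root y with |y| ≤ 4.
  x = 4: f_y(4, y) = -3*y**2 + 36*y + 16; no integer root y with |y| ≤ 4.
Only singular point on the grid: (-3, 1).
Classify: substitute x = -3 + u, y = 1 + v and expand: f = -2*u**3 + u**2*v + 2*u*v**2 - v**3 + v**2.
No constant or linear terms (consistent with a singular point). Quadratic part: v**2. Cubic part: -2*u**3 + u**2*v + 2*u*v**2 - v**3.
The quadratic part v**2 is a perfect square, so there is a single (double) tangent line v = 0, i.e. y = 1. Restricting the cubic part to that line (v = 0) leaves -2*u**3 ≠ 0, so f is not divisible by v and the branch is v² ≈ 2*u**3 to lowest order — this is a cusp.
Classification: cusp.


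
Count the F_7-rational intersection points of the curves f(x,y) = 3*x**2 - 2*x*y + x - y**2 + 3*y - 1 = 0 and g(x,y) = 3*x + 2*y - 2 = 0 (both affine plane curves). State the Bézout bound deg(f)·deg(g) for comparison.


Common zeros: {(5, 4)}; count = 1; Bézout bound = 2.

deg(f) = 2, deg(g) = 1, so Bézout bound = 2.
Scan x ∈ F_7. For each x, list the y ∈ F_7 with f(x, y) ≡ 0 and those with g(x, y) ≡ 0 (mod 7); the common zeros in that column are the intersection.
  x = 0: f ≡ 0 at y ∈ ∅; g ≡ 0 at y ∈ {1}; common: ∅.
  x = 1: f ≡ 0 at y ∈ ∅; g ≡ 0 at y ∈ {3}; common: ∅.
  x = 2: f ≡ 0 at y ∈ {2, 4}; g ≡ 0 at y ∈ {5}; common: ∅.
  x = 3: f ≡ 0 at y ∈ ∅; g ≡ 0 at y ∈ {0}; common: ∅.
  x = 4: f ≡ 0 at y ∈ ∅; g ≡ 0 at y ∈ {2}; common: ∅.
  x = 5: f ≡ 0 at y ∈ {3, 4}; g ≡ 0 at y ∈ {4}; common: {4}.
  x = 6: f ≡ 0 at y ∈ {2, 3}; g ≡ 0 at y ∈ {6}; common: ∅.
Collecting: common zeros = {(5, 4)}, so the count is 1.
Comparison with the Bézout bound: 1 ≤ 2 = deg(f)·deg(g), as expected for curves with no common component (the affine F_7-count falls short of the bound because intersections may lie at infinity, over extension fields, or carry multiplicity).
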